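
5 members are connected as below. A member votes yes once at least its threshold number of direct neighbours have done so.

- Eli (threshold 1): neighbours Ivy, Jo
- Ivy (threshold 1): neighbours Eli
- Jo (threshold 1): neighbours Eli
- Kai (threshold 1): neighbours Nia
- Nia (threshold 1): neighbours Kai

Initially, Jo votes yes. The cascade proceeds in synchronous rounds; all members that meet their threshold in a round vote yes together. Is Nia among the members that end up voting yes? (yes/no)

no

Round 1 — Jo votes yes (initial).
Round 2 — checking thresholds:
  Eli: 1 of 2 neighbours ≥ 1, votes yes.
Round 3 — checking thresholds:
  Ivy: 1 of 1 neighbours ≥ 1, votes yes.
Round 4 — no new yes votes; cascade stops.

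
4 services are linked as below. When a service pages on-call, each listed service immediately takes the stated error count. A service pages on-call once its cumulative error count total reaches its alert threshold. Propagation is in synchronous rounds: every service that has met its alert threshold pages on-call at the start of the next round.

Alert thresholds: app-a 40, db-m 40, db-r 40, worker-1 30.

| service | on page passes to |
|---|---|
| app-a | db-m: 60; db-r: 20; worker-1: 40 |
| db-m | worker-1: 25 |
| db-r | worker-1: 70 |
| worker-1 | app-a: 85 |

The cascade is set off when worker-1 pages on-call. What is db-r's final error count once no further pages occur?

Round 1 — worker-1 pages on-call (initial).
  app-a: +85 → 85 ≥ 40
Round 2 — app-a pages on-call.
  db-m: +60 → 60 ≥ 40
  db-r: +20 → 20 < 40
Round 3 — db-m pages on-call.
No further pages.

20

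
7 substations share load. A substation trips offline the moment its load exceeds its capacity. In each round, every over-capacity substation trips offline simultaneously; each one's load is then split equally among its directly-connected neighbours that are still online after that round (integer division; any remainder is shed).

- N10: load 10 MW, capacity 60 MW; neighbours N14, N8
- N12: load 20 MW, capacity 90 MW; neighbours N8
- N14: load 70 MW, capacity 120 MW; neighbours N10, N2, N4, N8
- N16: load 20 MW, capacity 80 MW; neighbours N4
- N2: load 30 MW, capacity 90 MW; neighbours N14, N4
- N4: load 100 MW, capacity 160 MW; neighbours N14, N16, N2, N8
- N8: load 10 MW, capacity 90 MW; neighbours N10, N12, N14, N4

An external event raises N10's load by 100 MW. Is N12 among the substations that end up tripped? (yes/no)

Round 1 — N10 at 110 > 60. N10 trips offline.
  N10 sheds 110 MW to N14, N8: 55 each.
    N14: 70+55 = 125 > 120
    N8: 10+55 = 65 ≤ 90
Round 2 — N14 trips offline.
  N14 sheds 125 MW to N2, N4, N8: 41 each (2 lost).
    N2: 30+41 = 71 ≤ 90
    N4: 100+41 = 141 ≤ 160
    N8: 65+41 = 106 > 90
Round 3 — N8 trips offline.
  N8 sheds 106 MW to N12, N4: 53 each.
    N12: 20+53 = 73 ≤ 90
    N4: 141+53 = 194 > 160
Round 4 — N4 trips offline.
  N4 sheds 194 MW to N16, N2: 97 each.
    N16: 20+97 = 117 > 80
    N2: 71+97 = 168 > 90
Round 5 — N16, N2 trip offline.
  N16 sheds 117 MW: no online neighbours, lost.
  N2 sheds 168 MW: no online neighbours, lost.
No further trips.

no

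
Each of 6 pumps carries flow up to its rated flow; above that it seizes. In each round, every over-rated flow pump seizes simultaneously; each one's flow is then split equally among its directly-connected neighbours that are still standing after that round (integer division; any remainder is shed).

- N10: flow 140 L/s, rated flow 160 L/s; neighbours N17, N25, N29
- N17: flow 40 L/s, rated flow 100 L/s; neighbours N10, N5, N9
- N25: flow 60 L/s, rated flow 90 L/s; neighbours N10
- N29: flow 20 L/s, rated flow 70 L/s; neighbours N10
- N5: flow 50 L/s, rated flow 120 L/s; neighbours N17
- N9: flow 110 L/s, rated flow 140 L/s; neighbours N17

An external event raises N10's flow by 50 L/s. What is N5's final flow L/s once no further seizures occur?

Round 1 — N10 at 190 > 160. N10 seizes.
  N10 sheds 190 L/s to N17, N25, N29: 63 each (1 lost).
    N17: 40+63 = 103 > 100
    N25: 60+63 = 123 > 90
    N29: 20+63 = 83 > 70
Round 2 — N17, N25, N29 seize.
  N17 sheds 103 L/s to N5, N9: 51 each (1 lost).
    N5: 50+51 = 101 ≤ 120
    N9: 110+51 = 161 > 140
  N25 sheds 123 L/s: no online neighbours, lost.
  N29 sheds 83 L/s: no online neighbours, lost.
Round 3 — N9 seizes.
  N9 sheds 161 L/s: no online neighbours, lost.
No further seizures.

101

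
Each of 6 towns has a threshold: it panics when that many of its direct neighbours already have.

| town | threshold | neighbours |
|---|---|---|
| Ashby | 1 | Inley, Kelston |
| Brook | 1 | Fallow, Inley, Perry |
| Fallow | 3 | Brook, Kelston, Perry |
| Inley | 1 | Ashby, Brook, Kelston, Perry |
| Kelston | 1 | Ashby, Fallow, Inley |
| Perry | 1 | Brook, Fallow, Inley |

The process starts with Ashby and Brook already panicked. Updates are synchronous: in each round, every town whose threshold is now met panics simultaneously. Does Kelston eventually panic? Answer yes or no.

yes

Round 1 — Ashby, Brook panic (initial).
Round 2 — checking thresholds:
  Fallow: 1 of 3 neighbours < 3, below threshold.
  Inley: 2 of 4 neighbours ≥ 1, panics.
  Kelston: 1 of 3 neighbours ≥ 1, panics.
  Perry: 1 of 3 neighbours ≥ 1, panics.
Round 3 — checking thresholds:
  Fallow: 3 of 3 neighbours ≥ 3, panics.
Round 4 — no new panics; cascade stops.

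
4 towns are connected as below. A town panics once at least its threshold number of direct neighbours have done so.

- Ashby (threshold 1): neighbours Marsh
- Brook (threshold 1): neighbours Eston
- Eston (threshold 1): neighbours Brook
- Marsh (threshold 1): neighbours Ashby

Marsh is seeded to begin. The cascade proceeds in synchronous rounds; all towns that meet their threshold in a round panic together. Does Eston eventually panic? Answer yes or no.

Round 1 — Marsh panics (initial).
Round 2 — checking thresholds:
  Ashby: 1 of 1 neighbours ≥ 1, panics.
Round 3 — no new panics; cascade stops.

no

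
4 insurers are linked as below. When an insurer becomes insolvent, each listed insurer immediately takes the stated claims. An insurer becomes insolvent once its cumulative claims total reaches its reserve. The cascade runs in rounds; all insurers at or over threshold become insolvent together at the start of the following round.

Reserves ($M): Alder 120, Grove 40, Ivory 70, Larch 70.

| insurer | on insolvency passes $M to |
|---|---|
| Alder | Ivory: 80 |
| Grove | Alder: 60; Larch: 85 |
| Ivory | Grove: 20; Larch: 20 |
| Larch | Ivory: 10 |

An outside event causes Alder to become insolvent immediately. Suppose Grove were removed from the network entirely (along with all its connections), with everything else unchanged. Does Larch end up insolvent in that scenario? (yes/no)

With Grove removed:
Round 1 — Alder becomes insolvent (initial).
  Ivory: +80 → 80 ≥ 70
Round 2 — Ivory becomes insolvent.
  Larch: +20 → 20 < 70
No further insolvencies.

no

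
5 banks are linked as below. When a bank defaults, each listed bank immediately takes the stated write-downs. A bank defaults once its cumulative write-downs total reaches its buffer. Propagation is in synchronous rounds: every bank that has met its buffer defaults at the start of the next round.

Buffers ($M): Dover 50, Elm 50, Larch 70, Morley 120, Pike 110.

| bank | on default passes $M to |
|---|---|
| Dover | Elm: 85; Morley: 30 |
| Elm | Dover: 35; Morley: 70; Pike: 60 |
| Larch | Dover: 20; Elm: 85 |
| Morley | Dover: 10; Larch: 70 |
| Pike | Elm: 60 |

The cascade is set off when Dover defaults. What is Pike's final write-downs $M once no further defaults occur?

Round 1 — Dover defaults (initial).
  Elm: +85 → 85 ≥ 50
  Morley: +30 → 30 < 120
Round 2 — Elm defaults.
  Morley: +70 → 100 < 120
  Pike: +60 → 60 < 110
No further defaults.

60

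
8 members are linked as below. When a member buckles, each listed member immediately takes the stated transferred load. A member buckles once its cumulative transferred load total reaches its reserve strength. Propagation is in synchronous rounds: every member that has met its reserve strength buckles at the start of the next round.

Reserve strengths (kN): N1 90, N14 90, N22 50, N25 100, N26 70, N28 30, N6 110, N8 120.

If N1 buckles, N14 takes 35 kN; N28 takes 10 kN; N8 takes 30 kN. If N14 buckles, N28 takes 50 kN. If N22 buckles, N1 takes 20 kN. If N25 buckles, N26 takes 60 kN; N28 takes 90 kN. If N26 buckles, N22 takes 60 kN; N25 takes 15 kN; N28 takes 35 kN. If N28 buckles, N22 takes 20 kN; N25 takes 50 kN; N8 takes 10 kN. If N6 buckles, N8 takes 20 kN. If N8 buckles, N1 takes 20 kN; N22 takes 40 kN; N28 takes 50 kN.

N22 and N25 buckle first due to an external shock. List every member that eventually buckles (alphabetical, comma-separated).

Round 1 — N22, N25 buckle (initial).
  N1: +20 → 20 < 90
  N26: +60 → 60 < 70
  N28: +90 → 90 ≥ 30
Round 2 — N28 buckles.
  N8: +10 → 10 < 120
No further bucklings.

N22, N25, N28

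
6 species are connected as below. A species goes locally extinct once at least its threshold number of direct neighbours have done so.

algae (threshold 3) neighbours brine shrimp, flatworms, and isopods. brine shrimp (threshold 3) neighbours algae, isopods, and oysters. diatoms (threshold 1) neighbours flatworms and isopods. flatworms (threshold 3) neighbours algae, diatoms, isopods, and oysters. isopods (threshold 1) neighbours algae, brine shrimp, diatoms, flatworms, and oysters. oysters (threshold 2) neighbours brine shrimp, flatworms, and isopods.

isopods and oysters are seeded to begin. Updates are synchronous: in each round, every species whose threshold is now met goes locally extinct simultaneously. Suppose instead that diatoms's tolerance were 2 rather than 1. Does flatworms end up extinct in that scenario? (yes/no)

With diatoms's tolerance at 2:
Round 1 — isopods, oysters go locally extinct (initial).
Round 2 — no new extinctions; cascade stops.

no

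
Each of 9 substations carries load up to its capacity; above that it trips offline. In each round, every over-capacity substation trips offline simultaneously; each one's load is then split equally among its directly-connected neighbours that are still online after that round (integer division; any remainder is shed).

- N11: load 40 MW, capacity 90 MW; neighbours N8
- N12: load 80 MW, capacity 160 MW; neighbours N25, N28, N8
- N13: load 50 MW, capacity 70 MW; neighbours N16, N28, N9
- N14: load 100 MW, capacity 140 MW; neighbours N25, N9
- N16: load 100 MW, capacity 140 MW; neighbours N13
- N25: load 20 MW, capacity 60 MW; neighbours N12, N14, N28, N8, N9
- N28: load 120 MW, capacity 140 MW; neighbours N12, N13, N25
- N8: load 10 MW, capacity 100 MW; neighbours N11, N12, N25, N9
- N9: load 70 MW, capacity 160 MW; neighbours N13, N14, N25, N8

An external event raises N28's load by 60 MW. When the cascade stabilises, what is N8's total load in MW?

30

Round 1 — N28 at 180 > 140. N28 trips offline.
  N28 sheds 180 MW to N12, N13, N25: 60 each.
    N12: 80+60 = 140 ≤ 160
    N13: 50+60 = 110 > 70
    N25: 20+60 = 80 > 60
Round 2 — N13, N25 trip offline.
  N13 sheds 110 MW to N16, N9: 55 each.
    N16: 100+55 = 155 > 140
    N9: 70+55 = 125 ≤ 160
  N25 sheds 80 MW to N12, N14, N8, N9: 20 each.
    N12: 140+20 = 160 ≤ 160
    N14: 100+20 = 120 ≤ 140
    N8: 10+20 = 30 ≤ 100
    N9: 125+20 = 145 ≤ 160
Round 3 — N16 trips offline.
  N16 sheds 155 MW: no online neighbours, lost.
No further trips.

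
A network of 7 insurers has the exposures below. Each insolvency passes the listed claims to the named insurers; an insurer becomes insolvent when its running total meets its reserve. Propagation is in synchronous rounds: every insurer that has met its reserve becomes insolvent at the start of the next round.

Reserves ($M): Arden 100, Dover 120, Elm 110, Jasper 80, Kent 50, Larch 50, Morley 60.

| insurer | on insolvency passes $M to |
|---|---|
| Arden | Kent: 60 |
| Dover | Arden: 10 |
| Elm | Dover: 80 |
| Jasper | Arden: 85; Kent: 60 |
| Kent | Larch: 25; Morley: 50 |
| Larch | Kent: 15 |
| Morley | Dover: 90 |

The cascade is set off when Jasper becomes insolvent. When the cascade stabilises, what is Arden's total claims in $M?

85

Round 1 — Jasper becomes insolvent (initial).
  Arden: +85 → 85 < 100
  Kent: +60 → 60 ≥ 50
Round 2 — Kent becomes insolvent.
  Larch: +25 → 25 < 50
  Morley: +50 → 50 < 60
No further insolvencies.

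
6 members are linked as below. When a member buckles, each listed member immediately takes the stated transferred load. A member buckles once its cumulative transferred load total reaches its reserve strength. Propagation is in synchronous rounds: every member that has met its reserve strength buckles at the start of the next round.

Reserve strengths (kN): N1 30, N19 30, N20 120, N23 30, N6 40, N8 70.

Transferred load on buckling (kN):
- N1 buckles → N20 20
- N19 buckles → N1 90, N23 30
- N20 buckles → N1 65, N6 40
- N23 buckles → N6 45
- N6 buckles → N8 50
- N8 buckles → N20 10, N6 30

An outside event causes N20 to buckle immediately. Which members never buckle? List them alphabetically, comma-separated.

Round 1 — N20 buckles (initial).
  N1: +65 → 65 ≥ 30
  N6: +40 → 40 ≥ 40
Round 2 — N1, N6 buckle.
  N8: +50 → 50 < 70
No further bucklings.

N19, N23, N8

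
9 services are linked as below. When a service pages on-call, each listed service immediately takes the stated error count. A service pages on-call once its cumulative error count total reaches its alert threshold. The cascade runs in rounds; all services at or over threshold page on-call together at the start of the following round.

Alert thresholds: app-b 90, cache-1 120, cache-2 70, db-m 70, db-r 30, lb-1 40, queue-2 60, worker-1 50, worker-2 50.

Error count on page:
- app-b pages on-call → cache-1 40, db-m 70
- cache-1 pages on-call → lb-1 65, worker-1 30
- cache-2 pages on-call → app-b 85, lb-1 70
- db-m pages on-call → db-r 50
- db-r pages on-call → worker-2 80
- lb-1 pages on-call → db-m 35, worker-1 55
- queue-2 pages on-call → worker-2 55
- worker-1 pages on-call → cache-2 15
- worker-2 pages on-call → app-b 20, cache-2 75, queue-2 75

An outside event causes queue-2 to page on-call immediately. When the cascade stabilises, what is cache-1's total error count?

40

Round 1 — queue-2 pages on-call (initial).
  worker-2: +55 → 55 ≥ 50
Round 2 — worker-2 pages on-call.
  app-b: +20 → 20 < 90
  cache-2: +75 → 75 ≥ 70
Round 3 — cache-2 pages on-call.
  app-b: +85 → 105 ≥ 90
  lb-1: +70 → 70 ≥ 40
Round 4 — app-b, lb-1 page on-call.
  cache-1: +40 → 40 < 120
  db-m: +70+35 → 105 ≥ 70
  worker-1: +55 → 55 ≥ 50
Round 5 — db-m, worker-1 page on-call.
  db-r: +50 → 50 ≥ 30
Round 6 — db-r pages on-call.
No further pages.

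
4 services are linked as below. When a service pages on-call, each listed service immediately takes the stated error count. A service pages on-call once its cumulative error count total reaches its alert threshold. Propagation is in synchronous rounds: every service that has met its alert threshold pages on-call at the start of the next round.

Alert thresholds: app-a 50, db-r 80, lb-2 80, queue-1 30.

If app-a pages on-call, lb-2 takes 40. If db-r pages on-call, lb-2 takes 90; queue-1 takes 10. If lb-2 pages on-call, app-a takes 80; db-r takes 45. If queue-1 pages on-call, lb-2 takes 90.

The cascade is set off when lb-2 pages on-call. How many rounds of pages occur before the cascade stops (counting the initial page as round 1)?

Round 1 — lb-2 pages on-call (initial).
  app-a: +80 → 80 ≥ 50
  db-r: +45 → 45 < 80
Round 2 — app-a pages on-call.
No further pages.

2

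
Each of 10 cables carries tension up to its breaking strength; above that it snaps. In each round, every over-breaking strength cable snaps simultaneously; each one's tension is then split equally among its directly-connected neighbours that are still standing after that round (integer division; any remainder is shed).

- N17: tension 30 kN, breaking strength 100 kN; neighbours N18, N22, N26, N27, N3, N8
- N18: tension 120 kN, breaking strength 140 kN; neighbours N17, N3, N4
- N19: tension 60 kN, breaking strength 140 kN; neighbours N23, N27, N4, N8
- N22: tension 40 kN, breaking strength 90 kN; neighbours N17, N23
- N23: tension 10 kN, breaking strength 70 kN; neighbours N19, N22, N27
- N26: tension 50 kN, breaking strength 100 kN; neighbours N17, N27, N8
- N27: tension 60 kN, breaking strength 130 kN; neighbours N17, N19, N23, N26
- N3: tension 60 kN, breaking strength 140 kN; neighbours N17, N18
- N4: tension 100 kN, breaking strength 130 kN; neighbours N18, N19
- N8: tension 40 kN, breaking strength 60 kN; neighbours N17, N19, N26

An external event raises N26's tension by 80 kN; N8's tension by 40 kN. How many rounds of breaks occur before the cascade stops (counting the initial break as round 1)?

5

Round 1 — N26 at 130 > 100; N8 at 80 > 60. N26, N8 snap.
  N26 sheds 130 kN to N17, N27: 65 each.
    N17: 30+65 = 95 ≤ 100
    N27: 60+65 = 125 ≤ 130
  N8 sheds 80 kN to N17, N19: 40 each.
    N17: 95+40 = 135 > 100
    N19: 60+40 = 100 ≤ 140
Round 2 — N17 snaps.
  N17 sheds 135 kN to N18, N22, N27, N3: 33 each (3 lost).
    N18: 120+33 = 153 > 140
    N22: 40+33 = 73 ≤ 90
    N27: 125+33 = 158 > 130
    N3: 60+33 = 93 ≤ 140
Round 3 — N18, N27 snap.
  N18 sheds 153 kN to N3, N4: 76 each (1 lost).
    N3: 93+76 = 169 > 140
    N4: 100+76 = 176 > 130
  N27 sheds 158 kN to N19, N23: 79 each.
    N19: 100+79 = 179 > 140
    N23: 10+79 = 89 > 70
Round 4 — N19, N23, N3, N4 snap.
  N19 sheds 179 kN: no online neighbours, lost.
  N23 sheds 89 kN to N22: 89 each.
    N22: 73+89 = 162 > 90
  N3 sheds 169 kN: no online neighbours, lost.
  N4 sheds 176 kN: no online neighbours, lost.
Round 5 — N22 snaps.
  N22 sheds 162 kN: no online neighbours, lost.
No further breaks.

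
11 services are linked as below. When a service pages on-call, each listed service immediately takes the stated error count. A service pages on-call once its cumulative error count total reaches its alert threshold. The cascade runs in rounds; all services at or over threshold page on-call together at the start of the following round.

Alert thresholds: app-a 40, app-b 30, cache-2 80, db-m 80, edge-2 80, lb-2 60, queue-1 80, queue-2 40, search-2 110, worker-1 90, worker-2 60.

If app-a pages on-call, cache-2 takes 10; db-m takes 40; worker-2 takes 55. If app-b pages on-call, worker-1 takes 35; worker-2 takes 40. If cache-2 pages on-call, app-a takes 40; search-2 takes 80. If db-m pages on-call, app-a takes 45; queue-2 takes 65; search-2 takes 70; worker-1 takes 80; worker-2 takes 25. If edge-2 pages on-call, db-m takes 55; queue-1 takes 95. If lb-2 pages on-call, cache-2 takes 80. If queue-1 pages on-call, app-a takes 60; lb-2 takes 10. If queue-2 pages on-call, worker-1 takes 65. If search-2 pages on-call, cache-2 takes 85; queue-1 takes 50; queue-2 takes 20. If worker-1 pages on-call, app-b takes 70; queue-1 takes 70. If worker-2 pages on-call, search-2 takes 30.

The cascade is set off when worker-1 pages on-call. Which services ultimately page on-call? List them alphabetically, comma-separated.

Round 1 — worker-1 pages on-call (initial).
  app-b: +70 → 70 ≥ 30
  queue-1: +70 → 70 < 80
Round 2 — app-b pages on-call.
  worker-2: +40 → 40 < 60
No further pages.

app-b, worker-1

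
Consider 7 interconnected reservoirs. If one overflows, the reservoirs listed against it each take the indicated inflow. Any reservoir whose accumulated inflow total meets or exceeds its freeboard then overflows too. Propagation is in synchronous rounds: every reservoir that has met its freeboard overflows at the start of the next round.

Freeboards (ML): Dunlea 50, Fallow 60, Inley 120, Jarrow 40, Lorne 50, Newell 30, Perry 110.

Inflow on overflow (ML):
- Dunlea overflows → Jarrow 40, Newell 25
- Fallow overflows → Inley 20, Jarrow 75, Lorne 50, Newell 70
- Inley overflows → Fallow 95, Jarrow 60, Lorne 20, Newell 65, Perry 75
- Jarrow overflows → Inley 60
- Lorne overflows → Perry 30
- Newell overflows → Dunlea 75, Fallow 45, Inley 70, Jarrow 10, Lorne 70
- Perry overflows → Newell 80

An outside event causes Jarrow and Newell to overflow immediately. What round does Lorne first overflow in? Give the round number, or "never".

2

Round 1 — Jarrow, Newell overflow (initial).
  Dunlea: +75 → 75 ≥ 50
  Fallow: +45 → 45 < 60
  Inley: +60+70 → 130 ≥ 120
  Lorne: +70 → 70 ≥ 50
Round 2 — Dunlea, Inley, Lorne overflow.
  Fallow: +95 → 140 ≥ 60
  Perry: +75+30 → 105 < 110
Round 3 — Fallow overflows.
No further overflows.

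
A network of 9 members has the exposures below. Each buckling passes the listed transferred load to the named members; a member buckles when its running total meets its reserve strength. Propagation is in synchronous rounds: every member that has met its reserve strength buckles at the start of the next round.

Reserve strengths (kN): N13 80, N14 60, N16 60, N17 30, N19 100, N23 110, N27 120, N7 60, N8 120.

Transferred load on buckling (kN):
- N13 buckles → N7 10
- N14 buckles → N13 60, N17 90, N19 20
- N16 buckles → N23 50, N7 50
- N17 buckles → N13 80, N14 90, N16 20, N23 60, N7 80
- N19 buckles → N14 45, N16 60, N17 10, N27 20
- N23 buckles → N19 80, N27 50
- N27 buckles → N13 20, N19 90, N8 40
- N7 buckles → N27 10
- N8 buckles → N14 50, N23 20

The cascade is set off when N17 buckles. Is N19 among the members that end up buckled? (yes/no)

Round 1 — N17 buckles (initial).
  N13: +80 → 80 ≥ 80
  N14: +90 → 90 ≥ 60
  N16: +20 → 20 < 60
  N23: +60 → 60 < 110
  N7: +80 → 80 ≥ 60
Round 2 — N13, N14, N7 buckle.
  N19: +20 → 20 < 100
  N27: +10 → 10 < 120
No further bucklings.

no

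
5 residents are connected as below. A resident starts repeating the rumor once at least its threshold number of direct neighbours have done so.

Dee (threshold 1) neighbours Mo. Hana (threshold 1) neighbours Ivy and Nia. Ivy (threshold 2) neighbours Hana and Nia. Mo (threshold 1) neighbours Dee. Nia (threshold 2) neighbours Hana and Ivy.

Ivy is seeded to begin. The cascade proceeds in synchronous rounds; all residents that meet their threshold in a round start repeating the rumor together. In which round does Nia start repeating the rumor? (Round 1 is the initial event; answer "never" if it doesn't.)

Round 1 — Ivy starts repeating the rumor (initial).
Round 2 — checking thresholds:
  Hana: 1 of 2 neighbours ≥ 1, starts repeating the rumor.
  Nia: 1 of 2 neighbours < 2, not yet.
Round 3 — checking thresholds:
  Nia: 2 of 2 neighbours ≥ 2, starts repeating the rumor.
Round 4 — no new spreads; cascade stops.

3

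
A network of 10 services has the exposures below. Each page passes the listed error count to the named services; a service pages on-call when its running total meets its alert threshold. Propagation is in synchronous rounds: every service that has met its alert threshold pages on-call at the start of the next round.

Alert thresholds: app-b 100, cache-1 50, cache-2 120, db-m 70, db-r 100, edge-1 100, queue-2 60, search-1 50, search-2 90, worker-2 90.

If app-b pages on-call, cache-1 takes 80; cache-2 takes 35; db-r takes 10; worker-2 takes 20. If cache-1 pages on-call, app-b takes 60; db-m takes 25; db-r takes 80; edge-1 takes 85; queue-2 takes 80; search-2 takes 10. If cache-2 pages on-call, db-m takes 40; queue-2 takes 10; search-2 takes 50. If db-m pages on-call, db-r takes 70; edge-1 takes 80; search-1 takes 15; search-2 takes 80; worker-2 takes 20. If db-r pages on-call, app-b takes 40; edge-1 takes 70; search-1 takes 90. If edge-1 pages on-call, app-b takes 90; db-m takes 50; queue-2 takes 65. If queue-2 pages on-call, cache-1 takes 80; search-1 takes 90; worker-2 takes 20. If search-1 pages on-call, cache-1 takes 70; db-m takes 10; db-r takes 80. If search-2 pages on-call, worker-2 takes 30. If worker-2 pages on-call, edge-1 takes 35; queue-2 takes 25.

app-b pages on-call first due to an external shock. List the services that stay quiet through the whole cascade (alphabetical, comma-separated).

cache-2

Round 1 — app-b pages on-call (initial).
  cache-1: +80 → 80 ≥ 50
  cache-2: +35 → 35 < 120
  db-r: +10 → 10 < 100
  worker-2: +20 → 20 < 90
Round 2 — cache-1 pages on-call.
  db-m: +25 → 25 < 70
  db-r: +80 → 90 < 100
  edge-1: +85 → 85 < 100
  queue-2: +80 → 80 ≥ 60
  search-2: +10 → 10 < 90
Round 3 — queue-2 pages on-call.
  search-1: +90 → 90 ≥ 50
  worker-2: +20 → 40 < 90
Round 4 — search-1 pages on-call.
  db-m: +10 → 35 < 70
  db-r: +80 → 170 ≥ 100
Round 5 — db-r pages on-call.
  edge-1: +70 → 155 ≥ 100
Round 6 — edge-1 pages on-call.
  db-m: +50 → 85 ≥ 70
Round 7 — db-m pages on-call.
  search-2: +80 → 90 ≥ 90
  worker-2: +20 → 60 < 90
Round 8 — search-2 pages on-call.
  worker-2: +30 → 90 ≥ 90
Round 9 — worker-2 pages on-call.
No further pages.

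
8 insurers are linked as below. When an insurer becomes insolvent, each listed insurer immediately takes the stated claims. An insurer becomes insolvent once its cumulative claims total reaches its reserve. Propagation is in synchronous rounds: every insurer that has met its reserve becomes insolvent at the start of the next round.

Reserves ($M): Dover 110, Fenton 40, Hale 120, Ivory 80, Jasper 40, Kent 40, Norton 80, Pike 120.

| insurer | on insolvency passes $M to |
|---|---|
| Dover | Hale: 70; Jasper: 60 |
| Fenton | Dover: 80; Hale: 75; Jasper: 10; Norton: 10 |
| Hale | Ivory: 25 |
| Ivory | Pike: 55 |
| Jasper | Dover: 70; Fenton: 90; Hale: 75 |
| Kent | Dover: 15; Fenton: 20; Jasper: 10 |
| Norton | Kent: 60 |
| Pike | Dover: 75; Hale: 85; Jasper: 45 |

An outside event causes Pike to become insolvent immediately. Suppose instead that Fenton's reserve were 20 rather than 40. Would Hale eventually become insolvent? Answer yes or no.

With Fenton's reserve at 20:
Round 1 — Pike becomes insolvent (initial).
  Dover: +75 → 75 < 110
  Hale: +85 → 85 < 120
  Jasper: +45 → 45 ≥ 40
Round 2 — Jasper becomes insolvent.
  Dover: +70 → 145 ≥ 110
  Fenton: +90 → 90 ≥ 20
  Hale: +75 → 160 ≥ 120
Round 3 — Dover, Fenton, Hale become insolvent.
  Ivory: +25 → 25 < 80
  Norton: +10 → 10 < 80
No further insolvencies.

yes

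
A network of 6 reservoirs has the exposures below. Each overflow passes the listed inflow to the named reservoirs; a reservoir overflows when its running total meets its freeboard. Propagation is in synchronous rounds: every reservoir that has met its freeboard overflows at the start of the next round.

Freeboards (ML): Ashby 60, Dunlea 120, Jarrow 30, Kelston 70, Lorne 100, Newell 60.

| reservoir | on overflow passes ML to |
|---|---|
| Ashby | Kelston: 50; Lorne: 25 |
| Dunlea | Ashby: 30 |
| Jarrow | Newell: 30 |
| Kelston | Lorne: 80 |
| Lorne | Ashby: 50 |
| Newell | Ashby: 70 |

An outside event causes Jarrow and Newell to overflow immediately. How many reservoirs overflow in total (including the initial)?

3

Round 1 — Jarrow, Newell overflow (initial).
  Ashby: +70 → 70 ≥ 60
Round 2 — Ashby overflows.
  Kelston: +50 → 50 < 70
  Lorne: +25 → 25 < 100
No further overflows.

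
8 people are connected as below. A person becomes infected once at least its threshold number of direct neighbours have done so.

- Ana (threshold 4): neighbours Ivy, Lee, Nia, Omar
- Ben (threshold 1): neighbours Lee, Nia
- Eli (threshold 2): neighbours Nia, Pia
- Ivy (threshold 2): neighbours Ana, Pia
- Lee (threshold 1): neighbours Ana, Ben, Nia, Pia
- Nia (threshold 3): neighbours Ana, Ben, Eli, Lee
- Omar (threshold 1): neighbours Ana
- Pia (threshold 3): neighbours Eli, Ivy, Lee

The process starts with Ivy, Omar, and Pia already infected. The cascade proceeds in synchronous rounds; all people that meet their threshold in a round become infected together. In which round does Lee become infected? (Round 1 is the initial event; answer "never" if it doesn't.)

2

Round 1 — Ivy, Omar, Pia become infected (initial).
Round 2 — checking thresholds:
  Ana: 2 of 4 neighbours < 4, holds.
  Eli: 1 of 2 neighbours < 2, holds.
  Lee: 1 of 4 neighbours ≥ 1, becomes infected.
Round 3 — checking thresholds:
  Ana: 3 of 4 neighbours < 4, holds.
  Ben: 1 of 2 neighbours ≥ 1, becomes infected.
  Eli: 1 of 2 neighbours < 2, holds.
  Nia: 1 of 4 neighbours < 3, holds.
Round 4 — no new infections; cascade stops.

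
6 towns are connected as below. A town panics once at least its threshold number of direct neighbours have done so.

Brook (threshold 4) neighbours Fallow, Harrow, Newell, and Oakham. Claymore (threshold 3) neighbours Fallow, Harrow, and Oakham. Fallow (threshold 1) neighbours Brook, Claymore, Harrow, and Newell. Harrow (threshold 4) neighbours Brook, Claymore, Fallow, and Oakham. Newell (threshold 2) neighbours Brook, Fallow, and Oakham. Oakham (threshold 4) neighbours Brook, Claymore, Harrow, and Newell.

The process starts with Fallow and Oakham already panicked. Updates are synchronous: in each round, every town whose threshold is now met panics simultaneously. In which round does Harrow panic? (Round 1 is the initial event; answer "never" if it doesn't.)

Round 1 — Fallow, Oakham panic (initial).
Round 2 — checking thresholds:
  Brook: 2 of 4 neighbours < 4, below threshold.
  Claymore: 2 of 3 neighbours < 3, below threshold.
  Harrow: 2 of 4 neighbours < 4, below threshold.
  Newell: 2 of 3 neighbours ≥ 2, panics.
Round 3 — no new panics; cascade stops.

never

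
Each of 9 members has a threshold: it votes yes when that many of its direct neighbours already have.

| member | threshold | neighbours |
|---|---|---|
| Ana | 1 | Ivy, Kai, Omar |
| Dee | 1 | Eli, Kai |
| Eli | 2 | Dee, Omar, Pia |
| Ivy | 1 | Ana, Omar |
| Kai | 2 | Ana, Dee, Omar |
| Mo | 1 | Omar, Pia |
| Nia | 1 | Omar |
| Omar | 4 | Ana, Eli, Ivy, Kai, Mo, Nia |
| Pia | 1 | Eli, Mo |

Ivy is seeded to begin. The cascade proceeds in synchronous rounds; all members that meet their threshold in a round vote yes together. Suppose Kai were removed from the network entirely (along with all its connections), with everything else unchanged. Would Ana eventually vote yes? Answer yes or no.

With Kai removed:
Round 1 — Ivy votes yes (initial).
Round 2 — checking thresholds:
  Ana: 1 of 2 neighbours ≥ 1, votes yes.
  Omar: 1 of 5 neighbours < 4, not yet.
Round 3 — no new yes votes; cascade stops.

yes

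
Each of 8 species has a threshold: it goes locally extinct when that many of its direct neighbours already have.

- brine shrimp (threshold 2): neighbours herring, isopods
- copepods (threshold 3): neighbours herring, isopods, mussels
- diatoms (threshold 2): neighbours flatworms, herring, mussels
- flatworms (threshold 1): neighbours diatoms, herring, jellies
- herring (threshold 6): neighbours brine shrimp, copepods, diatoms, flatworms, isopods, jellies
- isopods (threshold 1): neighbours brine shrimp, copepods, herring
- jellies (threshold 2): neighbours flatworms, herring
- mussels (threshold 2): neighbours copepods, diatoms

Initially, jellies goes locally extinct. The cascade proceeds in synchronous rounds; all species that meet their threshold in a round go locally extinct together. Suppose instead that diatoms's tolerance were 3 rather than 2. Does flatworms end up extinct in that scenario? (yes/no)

yes

With diatoms's tolerance at 3:
Round 1 — jellies goes locally extinct (initial).
Round 2 — checking thresholds:
  flatworms: 1 of 3 neighbours ≥ 1, goes locally extinct.
  herring: 1 of 6 neighbours < 6, not yet.
Round 3 — no new extinctions; cascade stops.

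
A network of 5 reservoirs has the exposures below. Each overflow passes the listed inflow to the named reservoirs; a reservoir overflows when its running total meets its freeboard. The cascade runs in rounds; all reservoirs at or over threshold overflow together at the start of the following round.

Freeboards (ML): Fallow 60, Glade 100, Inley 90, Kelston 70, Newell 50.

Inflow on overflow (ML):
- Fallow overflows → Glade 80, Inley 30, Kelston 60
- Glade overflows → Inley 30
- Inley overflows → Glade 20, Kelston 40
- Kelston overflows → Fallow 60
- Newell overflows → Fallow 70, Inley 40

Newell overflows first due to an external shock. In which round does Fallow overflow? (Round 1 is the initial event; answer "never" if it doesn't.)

2

Round 1 — Newell overflows (initial).
  Fallow: +70 → 70 ≥ 60
  Inley: +40 → 40 < 90
Round 2 — Fallow overflows.
  Glade: +80 → 80 < 100
  Inley: +30 → 70 < 90
  Kelston: +60 → 60 < 70
No further overflows.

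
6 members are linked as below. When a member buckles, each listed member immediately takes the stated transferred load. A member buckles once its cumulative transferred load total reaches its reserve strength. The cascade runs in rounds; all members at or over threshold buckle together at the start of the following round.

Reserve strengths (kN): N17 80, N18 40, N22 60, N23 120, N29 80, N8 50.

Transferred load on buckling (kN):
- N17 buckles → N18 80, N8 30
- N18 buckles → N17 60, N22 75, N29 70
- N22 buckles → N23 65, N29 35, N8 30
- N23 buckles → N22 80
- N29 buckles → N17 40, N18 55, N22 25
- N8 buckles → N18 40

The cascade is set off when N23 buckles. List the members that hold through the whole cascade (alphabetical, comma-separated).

N17, N18, N29, N8

Round 1 — N23 buckles (initial).
  N22: +80 → 80 ≥ 60
Round 2 — N22 buckles.
  N29: +35 → 35 < 80
  N8: +30 → 30 < 50
No further bucklings.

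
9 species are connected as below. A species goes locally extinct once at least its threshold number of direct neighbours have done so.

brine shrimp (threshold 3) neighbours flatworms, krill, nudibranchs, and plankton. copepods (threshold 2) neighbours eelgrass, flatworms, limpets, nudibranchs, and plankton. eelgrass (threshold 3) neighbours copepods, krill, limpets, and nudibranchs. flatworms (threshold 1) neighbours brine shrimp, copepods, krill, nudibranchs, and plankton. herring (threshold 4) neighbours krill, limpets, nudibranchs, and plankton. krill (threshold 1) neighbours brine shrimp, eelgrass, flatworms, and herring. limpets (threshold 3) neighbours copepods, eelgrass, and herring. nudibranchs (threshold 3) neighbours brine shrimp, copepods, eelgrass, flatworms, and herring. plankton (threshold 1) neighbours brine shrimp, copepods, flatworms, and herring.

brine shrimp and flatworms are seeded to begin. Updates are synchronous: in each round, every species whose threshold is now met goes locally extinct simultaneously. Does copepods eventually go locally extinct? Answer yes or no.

yes

Round 1 — brine shrimp, flatworms go locally extinct (initial).
Round 2 — checking thresholds:
  copepods: 1 of 5 neighbours < 2, below threshold.
  krill: 2 of 4 neighbours ≥ 1, goes locally extinct.
  nudibranchs: 2 of 5 neighbours < 3, below threshold.
  plankton: 2 of 4 neighbours ≥ 1, goes locally extinct.
Round 3 — checking thresholds:
  copepods: 2 of 5 neighbours ≥ 2, goes locally extinct.
  eelgrass: 1 of 4 neighbours < 3, below threshold.
  herring: 2 of 4 neighbours < 4, below threshold.
  nudibranchs: 2 of 5 neighbours < 3, below threshold.
Round 4 — checking thresholds:
  eelgrass: 2 of 4 neighbours < 3, below threshold.
  herring: 2 of 4 neighbours < 4, below threshold.
  limpets: 1 of 3 neighbours < 3, below threshold.
  nudibranchs: 3 of 5 neighbours ≥ 3, goes locally extinct.
Round 5 — checking thresholds:
  eelgrass: 3 of 4 neighbours ≥ 3, goes locally extinct.
  herring: 3 of 4 neighbours < 4, below threshold.
  limpets: 1 of 3 neighbours < 3, below threshold.
Round 6 — no new extinctions; cascade stops.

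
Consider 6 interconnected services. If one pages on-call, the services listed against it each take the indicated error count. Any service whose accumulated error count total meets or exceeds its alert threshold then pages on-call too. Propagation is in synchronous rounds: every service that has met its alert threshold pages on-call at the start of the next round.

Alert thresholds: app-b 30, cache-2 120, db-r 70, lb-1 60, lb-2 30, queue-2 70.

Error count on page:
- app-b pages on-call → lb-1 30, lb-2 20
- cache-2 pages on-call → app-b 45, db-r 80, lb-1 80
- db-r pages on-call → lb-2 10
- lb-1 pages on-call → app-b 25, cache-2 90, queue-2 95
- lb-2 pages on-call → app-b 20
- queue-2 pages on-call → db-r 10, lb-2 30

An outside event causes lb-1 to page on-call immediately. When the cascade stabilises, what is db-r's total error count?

Round 1 — lb-1 pages on-call (initial).
  app-b: +25 → 25 < 30
  cache-2: +90 → 90 < 120
  queue-2: +95 → 95 ≥ 70
Round 2 — queue-2 pages on-call.
  db-r: +10 → 10 < 70
  lb-2: +30 → 30 ≥ 30
Round 3 — lb-2 pages on-call.
  app-b: +20 → 45 ≥ 30
Round 4 — app-b pages on-call.
No further pages.

10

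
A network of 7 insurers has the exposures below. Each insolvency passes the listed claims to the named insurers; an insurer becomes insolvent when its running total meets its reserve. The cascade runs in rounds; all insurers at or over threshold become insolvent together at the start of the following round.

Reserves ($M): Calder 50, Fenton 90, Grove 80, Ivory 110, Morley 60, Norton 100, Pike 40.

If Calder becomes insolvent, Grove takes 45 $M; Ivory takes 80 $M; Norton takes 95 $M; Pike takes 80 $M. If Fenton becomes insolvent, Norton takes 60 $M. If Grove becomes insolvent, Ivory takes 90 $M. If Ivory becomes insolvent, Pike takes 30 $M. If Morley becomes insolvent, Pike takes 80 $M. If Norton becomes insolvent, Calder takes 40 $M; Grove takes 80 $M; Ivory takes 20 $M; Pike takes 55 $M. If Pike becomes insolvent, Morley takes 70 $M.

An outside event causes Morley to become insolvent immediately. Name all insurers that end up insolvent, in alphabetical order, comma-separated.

Morley, Pike

Round 1 — Morley becomes insolvent (initial).
  Pike: +80 → 80 ≥ 40
Round 2 — Pike becomes insolvent.
No further insolvencies.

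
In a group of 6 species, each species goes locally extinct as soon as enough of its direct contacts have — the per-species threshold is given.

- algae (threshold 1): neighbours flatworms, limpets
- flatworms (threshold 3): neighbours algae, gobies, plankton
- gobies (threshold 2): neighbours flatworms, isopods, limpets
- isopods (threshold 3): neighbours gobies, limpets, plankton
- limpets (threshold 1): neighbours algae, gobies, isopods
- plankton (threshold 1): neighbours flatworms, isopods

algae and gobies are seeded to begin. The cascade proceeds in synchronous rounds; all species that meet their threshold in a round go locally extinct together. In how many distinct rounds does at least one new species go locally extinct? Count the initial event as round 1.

2

Round 1 — algae, gobies go locally extinct (initial).
Round 2 — checking thresholds:
  flatworms: 2 of 3 neighbours < 3, holds.
  isopods: 1 of 3 neighbours < 3, holds.
  limpets: 2 of 3 neighbours ≥ 1, goes locally extinct.
Round 3 — no new extinctions; cascade stops.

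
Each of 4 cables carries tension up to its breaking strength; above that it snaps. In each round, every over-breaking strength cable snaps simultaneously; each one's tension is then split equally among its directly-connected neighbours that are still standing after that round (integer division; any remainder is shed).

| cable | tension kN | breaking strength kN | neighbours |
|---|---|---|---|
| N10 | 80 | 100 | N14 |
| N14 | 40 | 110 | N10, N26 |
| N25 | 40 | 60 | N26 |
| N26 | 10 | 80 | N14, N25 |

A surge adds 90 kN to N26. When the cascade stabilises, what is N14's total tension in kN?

90

Round 1 — N26 at 100 > 80. N26 snaps.
  N26 sheds 100 kN to N14, N25: 50 each.
    N14: 40+50 = 90 ≤ 110
    N25: 40+50 = 90 > 60
Round 2 — N25 snaps.
  N25 sheds 90 kN: no online neighbours, lost.
No further breaks.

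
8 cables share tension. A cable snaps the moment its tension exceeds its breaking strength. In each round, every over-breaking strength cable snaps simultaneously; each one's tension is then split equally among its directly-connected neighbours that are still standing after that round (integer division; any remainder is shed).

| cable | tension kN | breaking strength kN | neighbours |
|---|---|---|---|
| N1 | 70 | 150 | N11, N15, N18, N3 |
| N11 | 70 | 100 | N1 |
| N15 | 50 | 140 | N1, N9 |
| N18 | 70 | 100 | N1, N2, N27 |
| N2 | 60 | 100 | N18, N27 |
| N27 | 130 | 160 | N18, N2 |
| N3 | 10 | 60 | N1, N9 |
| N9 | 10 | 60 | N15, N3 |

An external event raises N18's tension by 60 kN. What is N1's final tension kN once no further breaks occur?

Round 1 — N18 at 130 > 100. N18 snaps.
  N18 sheds 130 kN to N1, N2, N27: 43 each (1 lost).
    N1: 70+43 = 113 ≤ 150
    N2: 60+43 = 103 > 100
    N27: 130+43 = 173 > 160
Round 2 — N2, N27 snap.
  N2 sheds 103 kN: no online neighbours, lost.
  N27 sheds 173 kN: no online neighbours, lost.
No further breaks.

113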